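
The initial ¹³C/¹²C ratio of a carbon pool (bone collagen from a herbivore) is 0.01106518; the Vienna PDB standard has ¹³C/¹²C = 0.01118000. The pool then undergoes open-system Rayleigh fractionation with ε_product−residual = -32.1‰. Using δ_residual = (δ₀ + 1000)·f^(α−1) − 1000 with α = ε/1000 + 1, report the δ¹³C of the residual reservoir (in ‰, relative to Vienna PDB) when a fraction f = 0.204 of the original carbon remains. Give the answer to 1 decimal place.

δ₀ = (0.01106518/0.01118000 − 1)×1000 = (0.989730 − 1)×1000 = -10.270‰
α − 1 = ε/1000 = -0.0321
f^(α−1) = 0.204^(-0.0321) = 1.052352
δ_res = (-10.270 + 1000) × 1.052352 − 1000 = 1041.544 − 1000 = 41.54‰

41.5‰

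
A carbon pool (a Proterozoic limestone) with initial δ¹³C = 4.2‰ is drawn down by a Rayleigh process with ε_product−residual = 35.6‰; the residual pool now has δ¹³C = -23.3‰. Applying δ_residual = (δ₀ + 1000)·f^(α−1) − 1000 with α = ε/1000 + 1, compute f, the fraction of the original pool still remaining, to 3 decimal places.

α − 1 = ε/1000 = 0.0356
(δ_res + 1000)/(δ₀ + 1000) = (-23.3 + 1000)/(4.2 + 1000) = 976.7/1004.2 = 0.972615
f = 0.972615^(1/0.0356) = exp(ln(0.972615)/0.0356) = exp(-0.02777/0.0356)
f = exp(-0.7800) = 0.4584

0.458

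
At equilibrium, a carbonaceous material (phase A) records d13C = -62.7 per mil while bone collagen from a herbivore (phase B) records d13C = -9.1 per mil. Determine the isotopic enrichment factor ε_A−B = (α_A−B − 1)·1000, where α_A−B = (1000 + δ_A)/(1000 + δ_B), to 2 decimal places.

α_A−B = (1000 + -62.7) / (1000 + -9.1) = 937.3 / 990.9 = 0.945908
ε_A−B = (0.945908 − 1) × 1000 = -54.092 per mil
(The approximation ε ≈ δ_A − δ_B would give -53.6 per mil.)

-54.09 per mil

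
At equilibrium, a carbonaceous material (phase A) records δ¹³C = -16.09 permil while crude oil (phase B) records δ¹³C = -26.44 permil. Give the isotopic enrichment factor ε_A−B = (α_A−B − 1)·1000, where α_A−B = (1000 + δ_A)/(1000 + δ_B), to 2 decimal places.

α_A−B = (1000 + -16.09) / (1000 + -26.44) = 983.91 / 973.56 = 1.010631
ε_A−B = (1.010631 − 1) × 1000 = 10.631 permil
(The approximation ε ≈ δ_A − δ_B would give 10.35 permil.)

10.63 permil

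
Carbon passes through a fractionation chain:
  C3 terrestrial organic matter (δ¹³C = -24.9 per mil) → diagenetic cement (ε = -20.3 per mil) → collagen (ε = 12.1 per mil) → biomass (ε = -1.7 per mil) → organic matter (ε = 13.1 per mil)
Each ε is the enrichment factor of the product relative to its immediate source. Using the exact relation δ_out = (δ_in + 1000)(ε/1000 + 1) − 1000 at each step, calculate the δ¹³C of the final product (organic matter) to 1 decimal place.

step 1: δ = (-24.90 + 1000)·(-20.3/1000 + 1) − 1000 = -44.69 per mil
step 2: δ = (-44.69 + 1000)·(12.1/1000 + 1) − 1000 = -33.14 per mil
step 3: δ = (-33.14 + 1000)·(-1.7/1000 + 1) − 1000 = -34.78 per mil
step 4: δ = (-34.78 + 1000)·(13.1/1000 + 1) − 1000 = -22.13 per mil

-22.1 per mil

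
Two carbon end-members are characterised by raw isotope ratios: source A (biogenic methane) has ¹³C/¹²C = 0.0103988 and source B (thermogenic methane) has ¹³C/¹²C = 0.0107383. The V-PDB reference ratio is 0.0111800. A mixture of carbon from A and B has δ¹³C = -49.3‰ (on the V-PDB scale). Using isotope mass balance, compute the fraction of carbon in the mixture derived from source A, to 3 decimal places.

0.322

δ_A = (0.0103988/0.0111800 − 1)×1000 = (0.930125 − 1)×1000 = -69.875‰
δ_B = (0.0107383/0.0111800 − 1)×1000 = (0.960492 − 1)×1000 = -39.508‰
f_A = (δ_mix − δ_B)/(δ_A − δ_B) = (-49.3 − (-39.508))/(-69.875 − (-39.508))
f_A = -9.792 / -30.367 = 0.3225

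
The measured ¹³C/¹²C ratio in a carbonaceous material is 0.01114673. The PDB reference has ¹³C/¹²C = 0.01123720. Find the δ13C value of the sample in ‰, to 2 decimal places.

δ13C = (R_sample / R_standard − 1) × 1000
R_sample / R_standard = 0.01114673 / 0.01123720 = 0.991949
δ13C = (0.991949 − 1) × 1000 = -8.051‰

-8.05‰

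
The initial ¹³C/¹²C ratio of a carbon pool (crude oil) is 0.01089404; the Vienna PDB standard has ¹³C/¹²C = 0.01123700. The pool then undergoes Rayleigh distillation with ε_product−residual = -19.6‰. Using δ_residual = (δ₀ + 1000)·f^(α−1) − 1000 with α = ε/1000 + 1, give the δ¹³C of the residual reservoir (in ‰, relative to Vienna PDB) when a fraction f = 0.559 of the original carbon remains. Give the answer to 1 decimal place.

-19.4‰

δ₀ = (0.01089404/0.01123700 − 1)×1000 = (0.969479 − 1)×1000 = -30.521‰
α − 1 = ε/1000 = -0.0196
f^(α−1) = 0.559^(-0.0196) = 1.011465
δ_res = (-30.521 + 1000) × 1.011465 − 1000 = 980.594 − 1000 = -19.41‰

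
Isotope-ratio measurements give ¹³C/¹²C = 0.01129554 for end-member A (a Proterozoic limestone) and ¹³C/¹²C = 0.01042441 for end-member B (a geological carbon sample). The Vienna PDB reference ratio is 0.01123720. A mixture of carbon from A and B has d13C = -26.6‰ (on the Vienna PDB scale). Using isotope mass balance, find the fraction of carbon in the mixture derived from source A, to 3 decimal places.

δ_A = (0.01129554/0.01123720 − 1)×1000 = (1.005192 − 1)×1000 = 5.192‰
δ_B = (0.01042441/0.01123720 − 1)×1000 = (0.927670 − 1)×1000 = -72.330‰
f_A = (δ_mix − δ_B)/(δ_A − δ_B) = (-26.6 − (-72.330))/(5.192 − (-72.330))
f_A = 45.730 / 77.522 = 0.5899

0.590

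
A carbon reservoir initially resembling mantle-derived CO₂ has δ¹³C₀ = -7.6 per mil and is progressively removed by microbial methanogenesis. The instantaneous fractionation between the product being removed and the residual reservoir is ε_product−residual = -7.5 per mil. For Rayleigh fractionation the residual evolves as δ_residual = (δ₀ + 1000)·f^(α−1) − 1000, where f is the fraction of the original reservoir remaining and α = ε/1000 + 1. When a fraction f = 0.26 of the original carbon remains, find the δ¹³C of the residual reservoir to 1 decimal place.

Rayleigh residual: δ_res = (δ₀ + 1000)·f^(α−1) − 1000
α = ε/1000 + 1 = 0.99250, so α − 1 = -0.00750
f^(α−1) = 0.26^(-0.00750) = 1.010154
δ_res = (-7.6 + 1000) × 1.010154 − 1000 = 1002.477 − 1000 = 2.48 per mil

2.5 per mil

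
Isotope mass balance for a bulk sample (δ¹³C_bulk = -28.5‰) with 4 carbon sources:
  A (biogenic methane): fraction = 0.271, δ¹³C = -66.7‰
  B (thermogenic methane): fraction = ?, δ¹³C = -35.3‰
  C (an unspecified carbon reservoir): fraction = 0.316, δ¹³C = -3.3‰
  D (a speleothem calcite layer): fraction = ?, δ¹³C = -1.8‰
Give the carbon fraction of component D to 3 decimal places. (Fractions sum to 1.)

Let f_D and f_B be the unknown fractions; fractions sum to 1 so f_D + f_B = 0.413.
Mass balance: Σ fᵢ·δᵢ = δ_bulk ⇒ f_D·(-1.8) + f_B·(-35.3) = -28.5 − (-19.119) = -9.381
Substitute f_B = 0.413 − f_D:
f_D·(-1.8 − -35.3) = -9.381 − 0.413×(-35.3) = 5.197
f_D = 5.197 / 33.5 = 0.1551

0.155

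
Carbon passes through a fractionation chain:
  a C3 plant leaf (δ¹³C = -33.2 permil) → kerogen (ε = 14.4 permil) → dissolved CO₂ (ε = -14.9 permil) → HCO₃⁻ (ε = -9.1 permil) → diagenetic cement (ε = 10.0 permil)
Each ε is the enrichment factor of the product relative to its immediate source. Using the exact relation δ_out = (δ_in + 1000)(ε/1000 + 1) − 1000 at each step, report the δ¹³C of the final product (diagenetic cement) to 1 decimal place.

-33.1 permil

step 1: δ = (-33.20 + 1000)·(14.4/1000 + 1) − 1000 = -19.28 permil
step 2: δ = (-19.28 + 1000)·(-14.9/1000 + 1) − 1000 = -33.89 permil
step 3: δ = (-33.89 + 1000)·(-9.1/1000 + 1) − 1000 = -42.68 permil
step 4: δ = (-42.68 + 1000)·(10.0/1000 + 1) − 1000 = -33.11 permil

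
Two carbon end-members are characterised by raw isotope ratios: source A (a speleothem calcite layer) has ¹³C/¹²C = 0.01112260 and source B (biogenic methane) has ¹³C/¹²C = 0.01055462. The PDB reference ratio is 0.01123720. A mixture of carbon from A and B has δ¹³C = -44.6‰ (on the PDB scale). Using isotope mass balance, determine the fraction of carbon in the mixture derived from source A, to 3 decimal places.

0.319

δ_A = (0.01112260/0.01123720 − 1)×1000 = (0.989802 − 1)×1000 = -10.198‰
δ_B = (0.01055462/0.01123720 − 1)×1000 = (0.939257 − 1)×1000 = -60.743‰
f_A = (δ_mix − δ_B)/(δ_A − δ_B) = (-44.6 − (-60.743))/(-10.198 − (-60.743))
f_A = 16.143 / 50.545 = 0.3194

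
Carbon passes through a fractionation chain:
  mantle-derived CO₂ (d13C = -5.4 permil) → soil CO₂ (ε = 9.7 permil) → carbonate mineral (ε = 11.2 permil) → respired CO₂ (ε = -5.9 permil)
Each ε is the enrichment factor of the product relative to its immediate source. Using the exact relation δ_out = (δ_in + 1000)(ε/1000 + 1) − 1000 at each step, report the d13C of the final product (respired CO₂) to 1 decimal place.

step 1: δ = (-5.40 + 1000)·(9.7/1000 + 1) − 1000 = 4.25 permil
step 2: δ = (4.25 + 1000)·(11.2/1000 + 1) − 1000 = 15.50 permil
step 3: δ = (15.50 + 1000)·(-5.9/1000 + 1) − 1000 = 9.50 permil

9.5 permil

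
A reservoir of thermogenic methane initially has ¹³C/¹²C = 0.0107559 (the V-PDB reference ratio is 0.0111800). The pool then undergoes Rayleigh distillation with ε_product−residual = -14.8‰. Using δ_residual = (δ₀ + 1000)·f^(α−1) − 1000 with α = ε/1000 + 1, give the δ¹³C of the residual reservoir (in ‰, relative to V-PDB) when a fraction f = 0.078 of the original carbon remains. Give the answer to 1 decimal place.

δ₀ = (0.0107559/0.0111800 − 1)×1000 = (0.962066 − 1)×1000 = -37.934‰
α − 1 = ε/1000 = -0.0148
f^(α−1) = 0.078^(-0.0148) = 1.038477
δ_res = (-37.934 + 1000) × 1.038477 − 1000 = 999.084 − 1000 = -0.92‰

-0.9‰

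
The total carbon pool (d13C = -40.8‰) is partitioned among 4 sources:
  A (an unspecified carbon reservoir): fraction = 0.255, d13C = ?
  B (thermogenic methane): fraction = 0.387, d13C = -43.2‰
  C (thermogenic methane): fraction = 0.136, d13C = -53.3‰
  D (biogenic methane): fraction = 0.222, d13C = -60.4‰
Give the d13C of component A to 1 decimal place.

-13.4‰

Isotope mass balance: δ_bulk = Σ fᵢ·δᵢ.
-40.8 = 0.255×δ_A + 0.387×(-43.2) + 0.136×(-53.3) + 0.222×(-60.4)
0.255·δ_A = -40.8 − (-37.376) = -3.424
δ_A = -3.424 / 0.255 = -13.43‰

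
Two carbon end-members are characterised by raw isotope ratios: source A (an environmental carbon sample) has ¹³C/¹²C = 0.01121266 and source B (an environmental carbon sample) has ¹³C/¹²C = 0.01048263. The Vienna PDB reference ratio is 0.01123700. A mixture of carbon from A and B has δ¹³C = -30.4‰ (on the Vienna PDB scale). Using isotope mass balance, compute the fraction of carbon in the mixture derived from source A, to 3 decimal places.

0.565

δ_A = (0.01121266/0.01123700 − 1)×1000 = (0.997834 − 1)×1000 = -2.166‰
δ_B = (0.01048263/0.01123700 − 1)×1000 = (0.932867 − 1)×1000 = -67.133‰
f_A = (δ_mix − δ_B)/(δ_A − δ_B) = (-30.4 − (-67.133))/(-2.166 − (-67.133))
f_A = 36.733 / 64.967 = 0.5654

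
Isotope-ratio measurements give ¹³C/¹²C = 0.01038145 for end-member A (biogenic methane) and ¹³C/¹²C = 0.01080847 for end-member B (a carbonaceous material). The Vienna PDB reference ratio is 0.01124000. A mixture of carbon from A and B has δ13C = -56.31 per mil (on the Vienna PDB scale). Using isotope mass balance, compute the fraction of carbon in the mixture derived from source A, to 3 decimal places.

0.472

δ_A = (0.01038145/0.01124000 − 1)×1000 = (0.923617 − 1)×1000 = -76.383 per mil
δ_B = (0.01080847/0.01124000 − 1)×1000 = (0.961608 − 1)×1000 = -38.392 per mil
f_A = (δ_mix − δ_B)/(δ_A − δ_B) = (-56.31 − (-38.392))/(-76.383 − (-38.392))
f_A = -17.918 / -37.991 = 0.4716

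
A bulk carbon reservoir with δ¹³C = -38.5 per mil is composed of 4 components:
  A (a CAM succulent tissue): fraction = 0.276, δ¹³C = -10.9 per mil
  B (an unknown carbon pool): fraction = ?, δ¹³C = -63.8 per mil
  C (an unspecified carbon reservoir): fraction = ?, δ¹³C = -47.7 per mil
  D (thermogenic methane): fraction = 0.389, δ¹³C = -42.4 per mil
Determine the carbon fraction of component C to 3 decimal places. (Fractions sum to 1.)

0.148

Let f_C and f_B be the unknown fractions; fractions sum to 1 so f_C + f_B = 0.335.
Mass balance: Σ fᵢ·δᵢ = δ_bulk ⇒ f_C·(-47.7) + f_B·(-63.8) = -38.5 − (-19.502) = -18.998
Substitute f_B = 0.335 − f_C:
f_C·(-47.7 − -63.8) = -18.998 − 0.335×(-63.8) = 2.375
f_C = 2.375 / 16.1 = 0.1475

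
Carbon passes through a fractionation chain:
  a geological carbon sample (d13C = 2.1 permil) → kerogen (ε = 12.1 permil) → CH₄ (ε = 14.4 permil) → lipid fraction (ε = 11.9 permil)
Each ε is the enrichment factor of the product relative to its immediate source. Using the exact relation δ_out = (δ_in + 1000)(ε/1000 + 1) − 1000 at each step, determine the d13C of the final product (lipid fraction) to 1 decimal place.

41.1 permil

step 1: δ = (2.10 + 1000)·(12.1/1000 + 1) − 1000 = 14.23 permil
step 2: δ = (14.23 + 1000)·(14.4/1000 + 1) − 1000 = 28.83 permil
step 3: δ = (28.83 + 1000)·(11.9/1000 + 1) − 1000 = 41.07 permil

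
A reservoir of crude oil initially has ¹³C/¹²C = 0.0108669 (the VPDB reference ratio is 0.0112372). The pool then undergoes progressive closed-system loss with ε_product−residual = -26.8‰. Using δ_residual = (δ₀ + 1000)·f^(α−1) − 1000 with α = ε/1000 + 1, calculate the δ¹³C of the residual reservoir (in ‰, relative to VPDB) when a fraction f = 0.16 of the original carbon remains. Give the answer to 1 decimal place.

15.7‰

δ₀ = (0.0108669/0.0112372 − 1)×1000 = (0.967047 − 1)×1000 = -32.953‰
α − 1 = ε/1000 = -0.0268
f^(α−1) = 0.16^(-0.0268) = 1.050339
δ_res = (-32.953 + 1000) × 1.050339 − 1000 = 1015.727 − 1000 = 15.73‰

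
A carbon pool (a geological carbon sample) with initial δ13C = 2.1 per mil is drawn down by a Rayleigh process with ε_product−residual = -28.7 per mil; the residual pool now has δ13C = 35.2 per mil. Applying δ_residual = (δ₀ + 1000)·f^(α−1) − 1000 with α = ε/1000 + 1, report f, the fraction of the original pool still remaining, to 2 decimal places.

0.32

α − 1 = ε/1000 = -0.0287
(δ_res + 1000)/(δ₀ + 1000) = (35.2 + 1000)/(2.1 + 1000) = 1035.2/1002.1 = 1.033031
f = 1.033031^(1/-0.0287) = exp(ln(1.033031)/-0.0287) = exp(0.03250/-0.0287)
f = exp(-1.1323) = 0.3223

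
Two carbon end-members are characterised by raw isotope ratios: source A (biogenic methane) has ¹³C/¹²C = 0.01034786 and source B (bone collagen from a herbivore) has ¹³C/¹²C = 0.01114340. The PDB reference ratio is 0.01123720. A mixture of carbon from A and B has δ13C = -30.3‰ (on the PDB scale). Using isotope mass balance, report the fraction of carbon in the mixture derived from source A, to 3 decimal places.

0.310

δ_A = (0.01034786/0.01123720 − 1)×1000 = (0.920858 − 1)×1000 = -79.142‰
δ_B = (0.01114340/0.01123720 − 1)×1000 = (0.991653 − 1)×1000 = -8.347‰
f_A = (δ_mix − δ_B)/(δ_A − δ_B) = (-30.3 − (-8.347))/(-79.142 − (-8.347))
f_A = -21.953 / -70.795 = 0.3101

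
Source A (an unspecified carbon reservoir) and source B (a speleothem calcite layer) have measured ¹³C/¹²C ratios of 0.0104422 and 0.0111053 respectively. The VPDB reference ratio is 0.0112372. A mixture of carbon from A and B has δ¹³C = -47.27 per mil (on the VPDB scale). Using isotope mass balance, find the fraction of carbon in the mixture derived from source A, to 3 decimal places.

δ_A = (0.0104422/0.0112372 − 1)×1000 = (0.929253 − 1)×1000 = -70.747 per mil
δ_B = (0.0111053/0.0112372 − 1)×1000 = (0.988262 − 1)×1000 = -11.738 per mil
f_A = (δ_mix − δ_B)/(δ_A − δ_B) = (-47.27 − (-11.738))/(-70.747 − (-11.738))
f_A = -35.532 / -59.009 = 0.6021

0.602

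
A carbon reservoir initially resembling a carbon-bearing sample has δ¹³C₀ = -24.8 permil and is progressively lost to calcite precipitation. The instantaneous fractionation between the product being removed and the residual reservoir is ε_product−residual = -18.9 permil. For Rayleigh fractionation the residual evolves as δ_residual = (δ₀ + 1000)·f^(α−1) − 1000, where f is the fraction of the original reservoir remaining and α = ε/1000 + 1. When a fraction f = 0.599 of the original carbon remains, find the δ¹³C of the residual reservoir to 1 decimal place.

Rayleigh residual: δ_res = (δ₀ + 1000)·f^(α−1) − 1000
α = ε/1000 + 1 = 0.98110, so α − 1 = -0.01890
f^(α−1) = 0.599^(-0.01890) = 1.009733
δ_res = (-24.8 + 1000) × 1.009733 − 1000 = 984.692 − 1000 = -15.31 permil

-15.3 permil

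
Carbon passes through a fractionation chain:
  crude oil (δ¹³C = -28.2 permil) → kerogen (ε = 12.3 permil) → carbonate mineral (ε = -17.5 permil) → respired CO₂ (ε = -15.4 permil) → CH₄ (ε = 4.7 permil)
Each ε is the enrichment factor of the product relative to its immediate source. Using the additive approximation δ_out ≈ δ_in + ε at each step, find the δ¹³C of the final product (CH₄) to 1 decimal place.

step 1: δ ≈ -28.2 + (12.3) = -15.9 permil
step 2: δ ≈ -15.9 + (-17.5) = -33.4 permil
step 3: δ ≈ -33.4 + (-15.4) = -48.8 permil
step 4: δ ≈ -48.8 + (4.7) = -44.1 permil

-44.1 permil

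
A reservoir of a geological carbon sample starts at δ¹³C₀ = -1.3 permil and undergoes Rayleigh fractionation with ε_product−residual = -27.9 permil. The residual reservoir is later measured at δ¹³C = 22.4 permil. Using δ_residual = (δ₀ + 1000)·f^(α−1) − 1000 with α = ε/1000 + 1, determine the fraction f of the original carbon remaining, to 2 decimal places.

α − 1 = ε/1000 = -0.0279
(δ_res + 1000)/(δ₀ + 1000) = (22.4 + 1000)/(-1.3 + 1000) = 1022.4/998.7 = 1.023731
f = 1.023731^(1/-0.0279) = exp(ln(1.023731)/-0.0279) = exp(0.02345/-0.0279)
f = exp(-0.8406) = 0.4314

0.43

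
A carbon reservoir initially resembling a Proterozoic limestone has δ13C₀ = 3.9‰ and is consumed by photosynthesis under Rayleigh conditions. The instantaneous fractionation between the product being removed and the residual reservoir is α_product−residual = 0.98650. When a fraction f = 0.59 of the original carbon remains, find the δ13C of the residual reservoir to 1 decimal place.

Rayleigh residual: δ_res = (δ₀ + 1000)·f^(α−1) − 1000
α − 1 = -0.01350
f^(α−1) = 0.59^(-0.01350) = 1.007148
δ_res = (3.9 + 1000) × 1.007148 − 1000 = 1011.076 − 1000 = 11.08‰

11.1‰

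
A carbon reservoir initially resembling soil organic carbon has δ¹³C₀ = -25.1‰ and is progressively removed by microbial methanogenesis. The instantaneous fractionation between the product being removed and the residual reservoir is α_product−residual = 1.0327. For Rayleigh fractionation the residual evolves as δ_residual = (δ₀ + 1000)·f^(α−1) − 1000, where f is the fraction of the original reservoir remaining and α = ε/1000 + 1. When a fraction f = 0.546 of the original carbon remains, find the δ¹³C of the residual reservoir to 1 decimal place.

-44.2‰

Rayleigh residual: δ_res = (δ₀ + 1000)·f^(α−1) − 1000
α − 1 = 0.03270
f^(α−1) = 0.546^(0.03270) = 0.980407
δ_res = (-25.1 + 1000) × 0.980407 − 1000 = 955.798 − 1000 = -44.20‰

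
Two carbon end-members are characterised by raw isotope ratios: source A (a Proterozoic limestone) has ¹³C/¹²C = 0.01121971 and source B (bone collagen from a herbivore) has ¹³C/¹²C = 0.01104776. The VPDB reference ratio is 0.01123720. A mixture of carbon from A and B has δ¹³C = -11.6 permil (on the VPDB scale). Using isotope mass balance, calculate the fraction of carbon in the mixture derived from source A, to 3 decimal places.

δ_A = (0.01121971/0.01123720 − 1)×1000 = (0.998444 − 1)×1000 = -1.556 permil
δ_B = (0.01104776/0.01123720 − 1)×1000 = (0.983142 − 1)×1000 = -16.858 permil
f_A = (δ_mix − δ_B)/(δ_A − δ_B) = (-11.6 − (-16.858))/(-1.556 − (-16.858))
f_A = 5.258 / 15.302 = 0.3436

0.344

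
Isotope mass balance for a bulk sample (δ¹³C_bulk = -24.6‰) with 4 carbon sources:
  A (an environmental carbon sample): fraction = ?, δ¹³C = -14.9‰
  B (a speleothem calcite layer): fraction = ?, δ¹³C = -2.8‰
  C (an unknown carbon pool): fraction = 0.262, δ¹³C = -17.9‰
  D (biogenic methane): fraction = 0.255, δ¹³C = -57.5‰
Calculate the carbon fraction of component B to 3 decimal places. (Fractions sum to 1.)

Let f_B and f_A be the unknown fractions; fractions sum to 1 so f_B + f_A = 0.483.
Mass balance: Σ fᵢ·δᵢ = δ_bulk ⇒ f_B·(-2.8) + f_A·(-14.9) = -24.6 − (-19.352) = -5.248
Substitute f_A = 0.483 − f_B:
f_B·(-2.8 − -14.9) = -5.248 − 0.483×(-14.9) = 1.949
f_B = 1.949 / 12.1 = 0.1611

0.161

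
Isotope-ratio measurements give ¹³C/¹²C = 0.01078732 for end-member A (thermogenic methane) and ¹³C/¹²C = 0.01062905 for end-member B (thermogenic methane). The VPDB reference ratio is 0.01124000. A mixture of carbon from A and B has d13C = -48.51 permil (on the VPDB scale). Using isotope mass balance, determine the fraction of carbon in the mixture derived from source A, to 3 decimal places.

0.415

δ_A = (0.01078732/0.01124000 − 1)×1000 = (0.959726 − 1)×1000 = -40.274 permil
δ_B = (0.01062905/0.01124000 − 1)×1000 = (0.945645 − 1)×1000 = -54.355 permil
f_A = (δ_mix − δ_B)/(δ_A − δ_B) = (-48.51 − (-54.355))/(-40.274 − (-54.355))
f_A = 5.845 / 14.081 = 0.4151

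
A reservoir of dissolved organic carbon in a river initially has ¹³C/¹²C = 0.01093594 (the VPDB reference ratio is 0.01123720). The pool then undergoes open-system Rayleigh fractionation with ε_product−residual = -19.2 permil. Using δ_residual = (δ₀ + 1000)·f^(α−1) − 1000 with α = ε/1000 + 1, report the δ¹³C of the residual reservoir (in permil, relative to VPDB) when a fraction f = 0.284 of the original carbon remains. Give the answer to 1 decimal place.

δ₀ = (0.01093594/0.01123720 − 1)×1000 = (0.973191 − 1)×1000 = -26.809 permil
α − 1 = ε/1000 = -0.0192
f^(α−1) = 0.284^(-0.0192) = 1.024463
δ_res = (-26.809 + 1000) × 1.024463 − 1000 = 996.998 − 1000 = -3.00 permil

-3.0 permil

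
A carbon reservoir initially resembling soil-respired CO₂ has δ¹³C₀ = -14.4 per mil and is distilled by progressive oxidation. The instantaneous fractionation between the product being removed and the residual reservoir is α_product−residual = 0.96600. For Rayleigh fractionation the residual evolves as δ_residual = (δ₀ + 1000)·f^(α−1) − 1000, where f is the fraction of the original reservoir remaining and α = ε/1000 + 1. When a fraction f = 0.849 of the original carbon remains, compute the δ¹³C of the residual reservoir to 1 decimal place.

Rayleigh residual: δ_res = (δ₀ + 1000)·f^(α−1) − 1000
α − 1 = -0.03400
f^(α−1) = 0.849^(-0.03400) = 1.005581
δ_res = (-14.4 + 1000) × 1.005581 − 1000 = 991.101 − 1000 = -8.90 per mil

-8.9 per mil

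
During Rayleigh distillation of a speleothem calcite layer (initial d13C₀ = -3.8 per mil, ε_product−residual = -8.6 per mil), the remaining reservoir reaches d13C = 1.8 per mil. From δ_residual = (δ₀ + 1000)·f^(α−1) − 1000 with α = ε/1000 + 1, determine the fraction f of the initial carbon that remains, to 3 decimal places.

0.521

α − 1 = ε/1000 = -0.0086
(δ_res + 1000)/(δ₀ + 1000) = (1.8 + 1000)/(-3.8 + 1000) = 1001.8/996.2 = 1.005621
f = 1.005621^(1/-0.0086) = exp(ln(1.005621)/-0.0086) = exp(0.00561/-0.0086)
f = exp(-0.6518) = 0.5211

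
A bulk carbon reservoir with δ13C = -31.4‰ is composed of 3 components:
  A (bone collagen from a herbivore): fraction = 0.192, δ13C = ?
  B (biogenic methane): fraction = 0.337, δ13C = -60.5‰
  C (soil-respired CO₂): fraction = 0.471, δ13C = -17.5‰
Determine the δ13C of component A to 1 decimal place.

Isotope mass balance: δ_bulk = Σ fᵢ·δᵢ.
-31.4 = 0.192×δ_A + 0.337×(-60.5) + 0.471×(-17.5)
0.192·δ_A = -31.4 − (-28.631) = -2.769
δ_A = -2.769 / 0.192 = -14.42‰

-14.4‰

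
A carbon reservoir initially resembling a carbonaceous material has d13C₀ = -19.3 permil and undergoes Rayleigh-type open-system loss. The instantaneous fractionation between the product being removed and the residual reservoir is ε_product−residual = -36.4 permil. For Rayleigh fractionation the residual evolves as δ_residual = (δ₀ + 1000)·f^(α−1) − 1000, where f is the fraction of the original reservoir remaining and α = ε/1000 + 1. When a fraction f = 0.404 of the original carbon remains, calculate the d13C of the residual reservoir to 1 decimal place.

13.6 permil

Rayleigh residual: δ_res = (δ₀ + 1000)·f^(α−1) − 1000
α = ε/1000 + 1 = 0.96360, so α − 1 = -0.03640
f^(α−1) = 0.404^(-0.03640) = 1.033541
δ_res = (-19.3 + 1000) × 1.033541 − 1000 = 1013.594 − 1000 = 13.59 permil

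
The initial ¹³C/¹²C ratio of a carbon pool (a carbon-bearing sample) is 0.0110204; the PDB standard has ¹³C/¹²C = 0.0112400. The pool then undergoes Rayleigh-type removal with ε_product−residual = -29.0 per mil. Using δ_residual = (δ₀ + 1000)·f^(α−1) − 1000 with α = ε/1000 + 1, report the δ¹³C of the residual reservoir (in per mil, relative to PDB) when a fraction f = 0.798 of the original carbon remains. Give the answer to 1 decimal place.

δ₀ = (0.0110204/0.0112400 − 1)×1000 = (0.980463 − 1)×1000 = -19.537 per mil
α − 1 = ε/1000 = -0.0290
f^(α−1) = 0.798^(-0.0290) = 1.006565
δ_res = (-19.537 + 1000) × 1.006565 − 1000 = 986.900 − 1000 = -13.10 per mil

-13.1 per mil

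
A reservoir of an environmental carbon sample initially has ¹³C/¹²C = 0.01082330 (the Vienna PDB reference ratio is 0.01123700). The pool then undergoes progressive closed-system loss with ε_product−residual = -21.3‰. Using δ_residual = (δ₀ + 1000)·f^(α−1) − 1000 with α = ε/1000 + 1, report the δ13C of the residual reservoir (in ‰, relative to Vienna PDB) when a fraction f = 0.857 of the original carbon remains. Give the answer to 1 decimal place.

-33.6‰

δ₀ = (0.01082330/0.01123700 − 1)×1000 = (0.963184 − 1)×1000 = -36.816‰
α − 1 = ε/1000 = -0.0213
f^(α−1) = 0.857^(-0.0213) = 1.003292
δ_res = (-36.816 + 1000) × 1.003292 − 1000 = 966.355 − 1000 = -33.64‰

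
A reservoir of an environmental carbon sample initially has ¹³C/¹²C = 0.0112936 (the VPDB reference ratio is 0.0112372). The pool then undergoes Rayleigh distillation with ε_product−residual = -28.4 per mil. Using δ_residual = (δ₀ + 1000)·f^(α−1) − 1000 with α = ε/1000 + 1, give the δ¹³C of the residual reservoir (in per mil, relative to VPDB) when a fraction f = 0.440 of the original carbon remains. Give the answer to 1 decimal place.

δ₀ = (0.0112936/0.0112372 − 1)×1000 = (1.005019 − 1)×1000 = 5.019 per mil
α − 1 = ε/1000 = -0.0284
f^(α−1) = 0.440^(-0.0284) = 1.023590
δ_res = (5.019 + 1000) × 1.023590 − 1000 = 1028.727 − 1000 = 28.73 per mil

28.7 per mil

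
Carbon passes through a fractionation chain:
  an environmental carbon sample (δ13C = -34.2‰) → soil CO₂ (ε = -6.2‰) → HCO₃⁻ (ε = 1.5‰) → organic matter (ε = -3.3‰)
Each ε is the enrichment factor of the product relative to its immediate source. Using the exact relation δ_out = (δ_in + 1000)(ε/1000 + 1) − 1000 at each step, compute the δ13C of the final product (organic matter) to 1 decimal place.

step 1: δ = (-34.20 + 1000)·(-6.2/1000 + 1) − 1000 = -40.19‰
step 2: δ = (-40.19 + 1000)·(1.5/1000 + 1) − 1000 = -38.75‰
step 3: δ = (-38.75 + 1000)·(-3.3/1000 + 1) − 1000 = -41.92‰

-41.9‰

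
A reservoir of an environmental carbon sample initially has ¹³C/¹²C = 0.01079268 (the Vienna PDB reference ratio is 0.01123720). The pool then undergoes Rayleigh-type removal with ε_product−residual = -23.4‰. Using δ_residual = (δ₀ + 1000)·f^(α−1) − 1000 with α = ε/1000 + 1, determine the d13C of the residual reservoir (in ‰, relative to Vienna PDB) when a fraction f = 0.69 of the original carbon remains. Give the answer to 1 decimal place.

-31.2‰

δ₀ = (0.01079268/0.01123720 − 1)×1000 = (0.960442 − 1)×1000 = -39.558‰
α − 1 = ε/1000 = -0.0234
f^(α−1) = 0.69^(-0.0234) = 1.008721
δ_res = (-39.558 + 1000) × 1.008721 − 1000 = 968.818 − 1000 = -31.18‰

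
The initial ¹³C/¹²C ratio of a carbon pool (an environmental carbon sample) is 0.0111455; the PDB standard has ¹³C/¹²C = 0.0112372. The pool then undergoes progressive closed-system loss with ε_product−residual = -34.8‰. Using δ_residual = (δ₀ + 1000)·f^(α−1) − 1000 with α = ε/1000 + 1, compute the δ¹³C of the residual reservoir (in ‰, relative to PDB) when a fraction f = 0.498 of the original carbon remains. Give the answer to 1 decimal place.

16.2‰

δ₀ = (0.0111455/0.0112372 − 1)×1000 = (0.991840 − 1)×1000 = -8.160‰
α − 1 = ε/1000 = -0.0348
f^(α−1) = 0.498^(-0.0348) = 1.024558
δ_res = (-8.160 + 1000) × 1.024558 − 1000 = 1016.197 − 1000 = 16.20‰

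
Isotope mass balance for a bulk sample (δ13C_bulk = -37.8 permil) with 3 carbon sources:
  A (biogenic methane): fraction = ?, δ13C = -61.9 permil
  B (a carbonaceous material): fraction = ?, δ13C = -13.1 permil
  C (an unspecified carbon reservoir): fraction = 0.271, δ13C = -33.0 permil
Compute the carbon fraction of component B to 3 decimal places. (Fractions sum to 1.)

0.333

Let f_B and f_A be the unknown fractions; fractions sum to 1 so f_B + f_A = 0.729.
Mass balance: Σ fᵢ·δᵢ = δ_bulk ⇒ f_B·(-13.1) + f_A·(-61.9) = -37.8 − (-8.943) = -28.857
Substitute f_A = 0.729 − f_B:
f_B·(-13.1 − -61.9) = -28.857 − 0.729×(-61.9) = 16.268
f_B = 16.268 / 48.8 = 0.3334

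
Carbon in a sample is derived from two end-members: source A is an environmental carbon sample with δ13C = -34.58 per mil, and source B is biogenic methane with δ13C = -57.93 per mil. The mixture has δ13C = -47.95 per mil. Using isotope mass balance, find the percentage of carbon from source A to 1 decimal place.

δ_mix = f_A·δ_A + (1 − f_A)·δ_B  ⇒  f_A = (δ_mix − δ_B)/(δ_A − δ_B)
f_A = (-47.95 − (-57.93)) / (-34.58 − (-57.93))
f_A = 9.98 / 23.35 = 0.4274

42.7%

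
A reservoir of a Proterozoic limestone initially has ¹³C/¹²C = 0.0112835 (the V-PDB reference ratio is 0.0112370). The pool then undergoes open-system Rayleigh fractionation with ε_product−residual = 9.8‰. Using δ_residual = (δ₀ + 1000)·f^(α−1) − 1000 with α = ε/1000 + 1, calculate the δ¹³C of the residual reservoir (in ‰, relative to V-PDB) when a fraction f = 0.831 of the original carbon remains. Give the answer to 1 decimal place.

δ₀ = (0.0112835/0.0112370 − 1)×1000 = (1.004138 − 1)×1000 = 4.138‰
α − 1 = ε/1000 = 0.0098
f^(α−1) = 0.831^(0.0098) = 0.998187
δ_res = (4.138 + 1000) × 0.998187 − 1000 = 1002.318 − 1000 = 2.32‰

2.3‰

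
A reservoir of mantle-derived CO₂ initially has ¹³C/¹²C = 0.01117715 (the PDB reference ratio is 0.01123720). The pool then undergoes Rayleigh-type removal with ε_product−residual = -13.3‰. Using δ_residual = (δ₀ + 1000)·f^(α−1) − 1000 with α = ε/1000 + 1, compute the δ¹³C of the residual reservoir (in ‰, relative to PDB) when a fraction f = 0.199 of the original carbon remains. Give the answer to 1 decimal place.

16.2‰

δ₀ = (0.01117715/0.01123720 − 1)×1000 = (0.994656 − 1)×1000 = -5.344‰
α − 1 = ε/1000 = -0.0133
f^(α−1) = 0.199^(-0.0133) = 1.021704
δ_res = (-5.344 + 1000) × 1.021704 − 1000 = 1016.245 − 1000 = 16.24‰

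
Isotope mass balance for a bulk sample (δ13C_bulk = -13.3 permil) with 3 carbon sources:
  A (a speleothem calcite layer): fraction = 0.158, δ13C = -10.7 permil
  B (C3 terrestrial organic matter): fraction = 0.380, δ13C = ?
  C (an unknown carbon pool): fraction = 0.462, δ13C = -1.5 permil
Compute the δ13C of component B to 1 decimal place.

-28.7 permil

Isotope mass balance: δ_bulk = Σ fᵢ·δᵢ.
-13.3 = 0.158×(-10.7) + 0.380×δ_B + 0.462×(-1.5)
0.380·δ_B = -13.3 − (-2.384) = -10.916
δ_B = -10.916 / 0.380 = -28.73 permil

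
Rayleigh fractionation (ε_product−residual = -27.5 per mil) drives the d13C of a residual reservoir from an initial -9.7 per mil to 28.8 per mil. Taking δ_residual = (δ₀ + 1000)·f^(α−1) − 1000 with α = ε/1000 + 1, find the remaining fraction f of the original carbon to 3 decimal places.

0.250

α − 1 = ε/1000 = -0.0275
(δ_res + 1000)/(δ₀ + 1000) = (28.8 + 1000)/(-9.7 + 1000) = 1028.8/990.3 = 1.038877
f = 1.038877^(1/-0.0275) = exp(ln(1.038877)/-0.0275) = exp(0.03814/-0.0275)
f = exp(-1.3869) = 0.2498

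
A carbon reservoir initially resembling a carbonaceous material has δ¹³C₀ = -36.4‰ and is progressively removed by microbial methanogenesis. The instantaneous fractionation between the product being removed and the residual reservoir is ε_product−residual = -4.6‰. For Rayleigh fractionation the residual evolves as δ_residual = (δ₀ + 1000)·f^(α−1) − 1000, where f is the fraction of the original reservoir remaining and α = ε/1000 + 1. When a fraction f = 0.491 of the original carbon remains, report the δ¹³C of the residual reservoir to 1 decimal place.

-33.2‰

Rayleigh residual: δ_res = (δ₀ + 1000)·f^(α−1) − 1000
α = ε/1000 + 1 = 0.99540, so α − 1 = -0.00460
f^(α−1) = 0.491^(-0.00460) = 1.003277
δ_res = (-36.4 + 1000) × 1.003277 − 1000 = 966.758 − 1000 = -33.24‰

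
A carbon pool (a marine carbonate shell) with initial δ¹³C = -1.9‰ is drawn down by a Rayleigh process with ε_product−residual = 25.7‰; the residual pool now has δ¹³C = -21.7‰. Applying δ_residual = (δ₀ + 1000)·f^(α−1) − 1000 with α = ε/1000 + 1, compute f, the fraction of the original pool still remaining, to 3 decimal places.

α − 1 = ε/1000 = 0.0257
(δ_res + 1000)/(δ₀ + 1000) = (-21.7 + 1000)/(-1.9 + 1000) = 978.3/998.1 = 0.980162
f = 0.980162^(1/0.0257) = exp(ln(0.980162)/0.0257) = exp(-0.02004/0.0257)
f = exp(-0.7797) = 0.4586

0.459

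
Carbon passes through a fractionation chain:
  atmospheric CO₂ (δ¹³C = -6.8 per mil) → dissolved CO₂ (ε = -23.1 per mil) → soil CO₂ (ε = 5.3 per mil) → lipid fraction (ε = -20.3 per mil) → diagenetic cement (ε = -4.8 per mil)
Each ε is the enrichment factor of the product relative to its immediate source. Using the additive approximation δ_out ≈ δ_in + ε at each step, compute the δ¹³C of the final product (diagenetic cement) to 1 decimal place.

step 1: δ ≈ -6.8 + (-23.1) = -29.9 per mil
step 2: δ ≈ -29.9 + (5.3) = -24.6 per mil
step 3: δ ≈ -24.6 + (-20.3) = -44.9 per mil
step 4: δ ≈ -44.9 + (-4.8) = -49.7 per mil

-49.7 per mil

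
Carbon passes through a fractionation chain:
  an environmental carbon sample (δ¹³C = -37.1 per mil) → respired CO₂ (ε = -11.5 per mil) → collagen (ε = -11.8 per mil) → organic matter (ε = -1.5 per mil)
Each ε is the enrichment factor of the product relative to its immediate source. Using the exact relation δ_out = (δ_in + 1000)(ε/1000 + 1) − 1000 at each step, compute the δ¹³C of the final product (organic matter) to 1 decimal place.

step 1: δ = (-37.10 + 1000)·(-11.5/1000 + 1) − 1000 = -48.17 per mil
step 2: δ = (-48.17 + 1000)·(-11.8/1000 + 1) − 1000 = -59.40 per mil
step 3: δ = (-59.40 + 1000)·(-1.5/1000 + 1) − 1000 = -60.82 per mil

-60.8 per mil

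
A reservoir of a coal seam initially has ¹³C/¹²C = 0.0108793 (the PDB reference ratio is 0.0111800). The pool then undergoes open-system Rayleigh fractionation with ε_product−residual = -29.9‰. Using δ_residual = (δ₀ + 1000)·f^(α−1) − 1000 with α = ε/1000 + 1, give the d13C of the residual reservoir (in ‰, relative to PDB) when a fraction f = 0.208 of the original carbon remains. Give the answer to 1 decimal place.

19.9‰

δ₀ = (0.0108793/0.0111800 − 1)×1000 = (0.973104 − 1)×1000 = -26.896‰
α − 1 = ε/1000 = -0.0299
f^(α−1) = 0.208^(-0.0299) = 1.048069
δ_res = (-26.896 + 1000) × 1.048069 − 1000 = 1019.880 − 1000 = 19.88‰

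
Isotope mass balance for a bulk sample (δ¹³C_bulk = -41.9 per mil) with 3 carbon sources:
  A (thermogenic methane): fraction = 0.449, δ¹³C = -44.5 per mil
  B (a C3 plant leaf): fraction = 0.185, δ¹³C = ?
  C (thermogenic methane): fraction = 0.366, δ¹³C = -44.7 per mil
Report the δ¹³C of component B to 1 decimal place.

Isotope mass balance: δ_bulk = Σ fᵢ·δᵢ.
-41.9 = 0.449×(-44.5) + 0.185×δ_B + 0.366×(-44.7)
0.185·δ_B = -41.9 − (-36.341) = -5.559
δ_B = -5.559 / 0.185 = -30.05 per mil

-30.1 per mil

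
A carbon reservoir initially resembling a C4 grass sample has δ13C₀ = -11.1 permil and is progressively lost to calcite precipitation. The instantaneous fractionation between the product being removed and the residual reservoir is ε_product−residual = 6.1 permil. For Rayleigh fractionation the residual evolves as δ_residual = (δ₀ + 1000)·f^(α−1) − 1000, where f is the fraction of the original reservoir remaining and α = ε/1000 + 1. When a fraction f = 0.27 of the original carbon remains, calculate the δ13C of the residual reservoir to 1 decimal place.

-19.0 permil

Rayleigh residual: δ_res = (δ₀ + 1000)·f^(α−1) − 1000
α = ε/1000 + 1 = 1.00610, so α − 1 = 0.00610
f^(α−1) = 0.27^(0.00610) = 0.992045
δ_res = (-11.1 + 1000) × 0.992045 − 1000 = 981.033 − 1000 = -18.97 permil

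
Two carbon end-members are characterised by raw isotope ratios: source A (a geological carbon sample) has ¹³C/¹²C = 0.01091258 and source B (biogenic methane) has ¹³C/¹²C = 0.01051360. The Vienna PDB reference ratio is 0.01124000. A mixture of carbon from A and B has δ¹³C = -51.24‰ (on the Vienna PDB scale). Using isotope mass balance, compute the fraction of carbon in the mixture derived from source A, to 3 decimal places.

0.377

δ_A = (0.01091258/0.01124000 − 1)×1000 = (0.970870 − 1)×1000 = -29.130‰
δ_B = (0.01051360/0.01124000 − 1)×1000 = (0.935374 − 1)×1000 = -64.626‰
f_A = (δ_mix − δ_B)/(δ_A − δ_B) = (-51.24 − (-64.626))/(-29.130 − (-64.626))
f_A = 13.386 / 35.496 = 0.3771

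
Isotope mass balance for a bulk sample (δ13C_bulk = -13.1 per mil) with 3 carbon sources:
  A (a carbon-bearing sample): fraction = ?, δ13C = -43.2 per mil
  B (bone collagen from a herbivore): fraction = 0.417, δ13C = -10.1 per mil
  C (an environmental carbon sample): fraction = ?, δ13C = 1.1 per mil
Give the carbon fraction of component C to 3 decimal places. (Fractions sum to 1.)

0.368

Let f_C and f_A be the unknown fractions; fractions sum to 1 so f_C + f_A = 0.583.
Mass balance: Σ fᵢ·δᵢ = δ_bulk ⇒ f_C·(1.1) + f_A·(-43.2) = -13.1 − (-4.212) = -8.888
Substitute f_A = 0.583 − f_C:
f_C·(1.1 − -43.2) = -8.888 − 0.583×(-43.2) = 16.297
f_C = 16.297 / 44.3 = 0.3679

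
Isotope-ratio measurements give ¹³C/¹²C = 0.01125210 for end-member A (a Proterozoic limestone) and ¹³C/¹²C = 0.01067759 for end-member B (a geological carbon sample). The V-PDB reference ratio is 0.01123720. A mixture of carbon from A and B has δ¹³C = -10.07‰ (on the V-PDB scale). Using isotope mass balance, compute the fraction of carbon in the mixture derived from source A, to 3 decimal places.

δ_A = (0.01125210/0.01123720 − 1)×1000 = (1.001326 − 1)×1000 = 1.326‰
δ_B = (0.01067759/0.01123720 − 1)×1000 = (0.950200 − 1)×1000 = -49.800‰
f_A = (δ_mix − δ_B)/(δ_A − δ_B) = (-10.07 − (-49.800))/(1.326 − (-49.800))
f_A = 39.730 / 51.126 = 0.7771

0.777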